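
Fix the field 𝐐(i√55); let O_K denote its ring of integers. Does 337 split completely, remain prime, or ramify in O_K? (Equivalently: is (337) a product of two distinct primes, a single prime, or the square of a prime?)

Since -55 ≡ 1 mod 4, the ring of integers is ℤ[(1+√-55)/2] with discriminant -55.
Since gcd(337, -55) = 1 the prime 337 does not ramify.
Euler's criterion: (-55)^168 mod 337 = 1. Thus (-55|337) = 1.
d is a quadratic residue mod p, hence 337 splits in O_K.

split — (337) = 𝔭₁𝔭₂ with 𝔭₁ ≠ 𝔭₂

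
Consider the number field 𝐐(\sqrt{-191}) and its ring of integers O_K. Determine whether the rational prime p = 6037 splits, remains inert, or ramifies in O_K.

d = -191 ≡ 1 (mod 4), so O_K = ℤ[(1+√-191)/2] and disc(K) = d = -191.
6037 ∤ -191, so 6037 is unramified.
(-191/6037) = 5846^3018 mod 6037 = 6036, giving Legendre symbol -1.
Legendre symbol -1 ⇒ 6037 is inert.

p is inert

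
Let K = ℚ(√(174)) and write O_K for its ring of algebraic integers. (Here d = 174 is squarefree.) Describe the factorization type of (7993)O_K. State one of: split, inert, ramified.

174 mod 4 = 2, hence disc K = 4·174 = 696 and O_K = ℤ[√174].
disc(K) = 696 is not divisible by 7993; 7993 is unramified.
Compute (174/7993) via Euler: 174^((7993-1)/2) mod 7993 = 7992, so (174/7993) = -1.
(174/7993) = -1, so 7993 is inert.

7993 remains inert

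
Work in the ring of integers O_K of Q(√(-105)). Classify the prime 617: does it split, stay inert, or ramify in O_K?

split — (617) = 𝔭₁𝔭₂ with 𝔭₁ ≠ 𝔭₂

-105 mod 4 = 3, hence disc K = 4·(-105) = -420 and O_K = ℤ[√-105].
617 ∤ -420, so 617 is unramified.
(-105/617) = 512^308 mod 617 = 1, giving Legendre symbol 1.
(-105/617) = 1, so 617 splits.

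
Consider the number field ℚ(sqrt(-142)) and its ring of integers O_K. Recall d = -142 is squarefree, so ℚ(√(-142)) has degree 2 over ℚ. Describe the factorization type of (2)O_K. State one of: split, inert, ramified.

-142 mod 4 = 2, hence disc K = 4·(-142) = -568 and O_K = ℤ[√-142].
2 divides disc(K) = -568, so 2 ramifies.

ramified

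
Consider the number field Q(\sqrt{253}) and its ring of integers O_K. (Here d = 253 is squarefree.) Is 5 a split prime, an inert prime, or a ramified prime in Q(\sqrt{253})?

p is inert

253 mod 4 = 1, hence disc K = 253 and O_K = ℤ[(1+√253)/2].
disc(K) = 253 is not divisible by 5; 5 is unramified.
Legendre symbol by Euler's criterion: (253/5) ≡ 253^2 ≡ 4 (mod 5), i.e. (253/5) = -1.
(253/5) = -1, so 5 is inert.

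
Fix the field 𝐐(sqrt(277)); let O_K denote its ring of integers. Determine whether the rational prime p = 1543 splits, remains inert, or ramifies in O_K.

d = 277 ≡ 1 (mod 4), so O_K = ℤ[(1+√277)/2] and disc(K) = d = 277.
Since gcd(1543, 277) = 1 the prime 1543 does not ramify.
Compute (277/1543) via Euler: 277^((1543-1)/2) mod 1543 = 1542, so (277/1543) = -1.
d is a non-residue mod p, hence 1543 remains inert in O_K.

p is inert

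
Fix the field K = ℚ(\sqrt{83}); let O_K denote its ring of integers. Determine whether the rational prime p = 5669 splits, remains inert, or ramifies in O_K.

p splits

83 mod 4 = 3, hence disc K = 4·83 = 332 and O_K = ℤ[√83].
disc(K) = 332 is not divisible by 5669; 5669 is unramified.
Compute (83/5669) via Euler: 83^((5669-1)/2) mod 5669 = 1, so (83/5669) = 1.
Legendre symbol 1 ⇒ 5669 is split.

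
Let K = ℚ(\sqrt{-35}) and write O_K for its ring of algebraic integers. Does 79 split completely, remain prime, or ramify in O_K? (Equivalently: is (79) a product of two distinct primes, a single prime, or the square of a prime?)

-35 mod 4 = 1, hence disc K = -35 and O_K = ℤ[(1+√-35)/2].
Since gcd(79, -35) = 1 the prime 79 does not ramify.
Compute (-35/79) via Euler: 44^((79-1)/2) mod 79 = 1, so (-35/79) = 1.
(-35/79) = 1, so 79 splits.

79 splits in O_K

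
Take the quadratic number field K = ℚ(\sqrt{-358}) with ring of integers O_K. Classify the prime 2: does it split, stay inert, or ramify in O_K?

Since -358 ≢ 1 mod 4, the ring of integers is ℤ[√-358] with discriminant 4·(-358) = -1432.
2 divides disc(K) = -1432, so 2 ramifies.

ramifies in O_K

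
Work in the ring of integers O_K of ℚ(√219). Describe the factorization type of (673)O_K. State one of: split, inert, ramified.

d = 219 ≡ 3 (mod 4), so O_K = ℤ[√219] and disc(K) = 4d = 876.
Since gcd(673, 876) = 1 the prime 673 does not ramify.
Euler's criterion: 219^336 mod 673 = 1. Thus (219|673) = 1.
d is a quadratic residue mod p, hence 673 splits in O_K.

p splits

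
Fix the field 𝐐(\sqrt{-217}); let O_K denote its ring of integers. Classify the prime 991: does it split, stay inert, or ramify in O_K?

p splits

d = -217 ≡ 3 (mod 4), so O_K = ℤ[√-217] and disc(K) = 4d = -868.
991 ∤ -868, so 991 is unramified.
Legendre symbol by Euler's criterion: (-217/991) ≡ (-217)^495 ≡ 1 (mod 991), i.e. (-217/991) = 1.
d is a quadratic residue mod p, hence 991 splits in O_K.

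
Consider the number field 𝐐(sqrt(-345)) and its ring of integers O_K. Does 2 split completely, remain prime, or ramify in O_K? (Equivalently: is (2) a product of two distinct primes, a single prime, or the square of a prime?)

d = -345 ≡ 3 (mod 4), so O_K = ℤ[√-345] and disc(K) = 4d = -1380.
2 divides disc(K) = -1380, so 2 ramifies.

p ramifies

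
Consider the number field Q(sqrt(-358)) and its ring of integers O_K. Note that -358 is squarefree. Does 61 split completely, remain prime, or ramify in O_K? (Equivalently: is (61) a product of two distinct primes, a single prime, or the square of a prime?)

p is inert

d = -358 ≡ 2 (mod 4), so O_K = ℤ[√-358] and disc(K) = 4d = -1432.
Since gcd(61, -1432) = 1 the prime 61 does not ramify.
(-358/61) = 8^30 mod 61 = 60, giving Legendre symbol -1.
d is a non-residue mod p, hence 61 remains inert in O_K.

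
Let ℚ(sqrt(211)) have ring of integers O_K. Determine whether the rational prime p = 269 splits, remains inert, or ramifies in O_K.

211 mod 4 = 3, hence disc K = 4·211 = 844 and O_K = ℤ[√211].
269 ∤ 844, so 269 is unramified.
Euler's criterion: 211^134 mod 269 = 1. Thus (211|269) = 1.
d is a quadratic residue mod p, hence 269 splits in O_K.

split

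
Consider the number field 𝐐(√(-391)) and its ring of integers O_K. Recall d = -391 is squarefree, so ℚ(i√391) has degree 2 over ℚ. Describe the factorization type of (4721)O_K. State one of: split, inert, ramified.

inert — (4721) stays prime in O_K

-391 mod 4 = 1, hence disc K = -391 and O_K = ℤ[(1+√-391)/2].
4721 ∤ -391, so 4721 is unramified.
Legendre symbol by Euler's criterion: (-391/4721) ≡ (-391)^2360 ≡ 4720 (mod 4721), i.e. (-391/4721) = -1.
(-391/4721) = -1, so 4721 is inert.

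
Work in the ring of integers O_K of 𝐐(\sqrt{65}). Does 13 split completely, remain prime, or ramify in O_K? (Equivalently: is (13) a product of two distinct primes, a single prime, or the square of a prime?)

d = 65 ≡ 1 (mod 4), so O_K = ℤ[(1+√65)/2] and disc(K) = d = 65.
disc(K) = 65 = 13·5, so p = 13 is ramified.

ramifies in O_K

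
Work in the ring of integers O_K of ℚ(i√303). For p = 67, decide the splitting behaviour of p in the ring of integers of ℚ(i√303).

Since -303 ≡ 1 mod 4, the ring of integers is ℤ[(1+√-303)/2] with discriminant -303.
67 ∤ -303, so 67 is unramified.
Legendre symbol by Euler's criterion: (-303/67) ≡ (-303)^33 ≡ 66 (mod 67), i.e. (-303/67) = -1.
Legendre symbol -1 ⇒ 67 is inert.

p is inert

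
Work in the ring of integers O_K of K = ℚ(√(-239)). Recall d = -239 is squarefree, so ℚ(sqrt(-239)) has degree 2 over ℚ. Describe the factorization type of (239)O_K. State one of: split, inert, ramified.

239 is ramified

d = -239 ≡ 1 (mod 4), so O_K = ℤ[(1+√-239)/2] and disc(K) = d = -239.
Ramification test: 239 | -239. The prime 239 ramifies in K.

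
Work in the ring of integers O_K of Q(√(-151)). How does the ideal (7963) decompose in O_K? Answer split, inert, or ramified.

inert — (7963) stays prime in O_K

Since -151 ≡ 1 mod 4, the ring of integers is ℤ[(1+√-151)/2] with discriminant -151.
disc(K) = -151 is not divisible by 7963; 7963 is unramified.
(-151/7963) = 7812^3981 mod 7963 = 7962, giving Legendre symbol -1.
(-151/7963) = -1, so 7963 is inert.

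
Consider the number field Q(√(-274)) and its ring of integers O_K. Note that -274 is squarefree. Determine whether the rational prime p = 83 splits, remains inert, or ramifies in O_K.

-274 mod 4 = 2, hence disc K = 4·(-274) = -1096 and O_K = ℤ[√-274].
83 ∤ -1096, so 83 is unramified.
Compute (-274/83) via Euler: 58^((83-1)/2) mod 83 = 82, so (-274/83) = -1.
(-274/83) = -1, so 83 is inert.

inert — (83) stays prime in O_K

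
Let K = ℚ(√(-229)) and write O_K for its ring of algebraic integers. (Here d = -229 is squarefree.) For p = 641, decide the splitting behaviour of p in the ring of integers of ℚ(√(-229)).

641 splits in O_K

Since -229 ≢ 1 mod 4, the ring of integers is ℤ[√-229] with discriminant 4·(-229) = -916.
641 ∤ -916, so 641 is unramified.
Compute (-229/641) via Euler: 412^((641-1)/2) mod 641 = 1, so (-229/641) = 1.
d is a quadratic residue mod p, hence 641 splits in O_K.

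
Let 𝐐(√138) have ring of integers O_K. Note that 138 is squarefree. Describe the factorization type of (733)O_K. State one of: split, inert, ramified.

split — (733) = 𝔭₁𝔭₂ with 𝔭₁ ≠ 𝔭₂

Since 138 ≢ 1 mod 4, the ring of integers is ℤ[√138] with discriminant 4·138 = 552.
disc(K) = 552 is not divisible by 733; 733 is unramified.
Legendre symbol by Euler's criterion: (138/733) ≡ 138^366 ≡ 1 (mod 733), i.e. (138/733) = 1.
Legendre symbol 1 ⇒ 733 is split.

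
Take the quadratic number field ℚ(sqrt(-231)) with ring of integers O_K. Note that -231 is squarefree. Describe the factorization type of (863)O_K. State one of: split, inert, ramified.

inert

Since -231 ≡ 1 mod 4, the ring of integers is ℤ[(1+√-231)/2] with discriminant -231.
Since gcd(863, -231) = 1 the prime 863 does not ramify.
(-231/863) = 632^431 mod 863 = 862, giving Legendre symbol -1.
d is a non-residue mod p, hence 863 remains inert in O_K.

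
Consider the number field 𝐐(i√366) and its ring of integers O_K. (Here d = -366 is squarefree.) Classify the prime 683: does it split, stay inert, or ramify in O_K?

Since -366 ≢ 1 mod 4, the ring of integers is ℤ[√-366] with discriminant 4·(-366) = -1464.
Since gcd(683, -1464) = 1 the prime 683 does not ramify.
Legendre symbol by Euler's criterion: (-366/683) ≡ (-366)^341 ≡ 1 (mod 683), i.e. (-366/683) = 1.
Legendre symbol 1 ⇒ 683 is split.

split — (683) = 𝔭₁𝔭₂ with 𝔭₁ ≠ 𝔭₂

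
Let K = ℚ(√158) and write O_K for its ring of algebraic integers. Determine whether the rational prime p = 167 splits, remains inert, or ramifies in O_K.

inert

158 mod 4 = 2, hence disc K = 4·158 = 632 and O_K = ℤ[√158].
167 ∤ 632, so 167 is unramified.
Compute (158/167) via Euler: 158^((167-1)/2) mod 167 = 166, so (158/167) = -1.
Legendre symbol -1 ⇒ 167 is inert.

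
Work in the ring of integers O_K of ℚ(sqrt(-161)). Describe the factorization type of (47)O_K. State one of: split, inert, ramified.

d = -161 ≡ 3 (mod 4), so O_K = ℤ[√-161] and disc(K) = 4d = -644.
Since gcd(47, -644) = 1 the prime 47 does not ramify.
Legendre symbol by Euler's criterion: (-161/47) ≡ (-161)^23 ≡ 1 (mod 47), i.e. (-161/47) = 1.
d is a quadratic residue mod p, hence 47 splits in O_K.

47 splits in O_K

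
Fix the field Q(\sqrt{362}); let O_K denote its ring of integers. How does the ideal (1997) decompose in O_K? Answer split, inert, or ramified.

Since 362 ≢ 1 mod 4, the ring of integers is ℤ[√362] with discriminant 4·362 = 1448.
1997 ∤ 1448, so 1997 is unramified.
Compute (362/1997) via Euler: 362^((1997-1)/2) mod 1997 = 1, so (362/1997) = 1.
(362/1997) = 1, so 1997 splits.

split — (1997) = 𝔭₁𝔭₂ with 𝔭₁ ≠ 𝔭₂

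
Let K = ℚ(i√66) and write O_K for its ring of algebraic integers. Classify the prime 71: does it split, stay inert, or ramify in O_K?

d = -66 ≡ 2 (mod 4), so O_K = ℤ[√-66] and disc(K) = 4d = -264.
Since gcd(71, -264) = 1 the prime 71 does not ramify.
Compute (-66/71) via Euler: 5^((71-1)/2) mod 71 = 1, so (-66/71) = 1.
(-66/71) = 1, so 71 splits.

71 splits in O_K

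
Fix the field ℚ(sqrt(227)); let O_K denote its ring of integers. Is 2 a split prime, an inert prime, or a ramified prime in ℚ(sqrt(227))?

p ramifies

Since 227 ≢ 1 mod 4, the ring of integers is ℤ[√227] with discriminant 4·227 = 908.
disc(K) = 908 = 2·454, so p = 2 is ramified.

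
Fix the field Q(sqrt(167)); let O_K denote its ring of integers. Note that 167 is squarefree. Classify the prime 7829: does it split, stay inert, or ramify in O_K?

split

Since 167 ≢ 1 mod 4, the ring of integers is ℤ[√167] with discriminant 4·167 = 668.
Since gcd(7829, 668) = 1 the prime 7829 does not ramify.
(167/7829) = 167^3914 mod 7829 = 1, giving Legendre symbol 1.
d is a quadratic residue mod p, hence 7829 splits in O_K.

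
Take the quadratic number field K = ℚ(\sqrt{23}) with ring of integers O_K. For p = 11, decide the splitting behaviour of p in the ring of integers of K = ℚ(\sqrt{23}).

23 mod 4 = 3, hence disc K = 4·23 = 92 and O_K = ℤ[√23].
disc(K) = 92 is not divisible by 11; 11 is unramified.
Euler's criterion: 23^5 mod 11 = 1. Thus (23|11) = 1.
d is a quadratic residue mod p, hence 11 splits in O_K.

split — (11) = 𝔭₁𝔭₂ with 𝔭₁ ≠ 𝔭₂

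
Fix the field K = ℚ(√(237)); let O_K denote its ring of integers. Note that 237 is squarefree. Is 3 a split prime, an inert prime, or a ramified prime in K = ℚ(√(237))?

ramified — (3) = 𝔭²

237 mod 4 = 1, hence disc K = 237 and O_K = ℤ[(1+√237)/2].
disc(K) = 237 = 3·79, so p = 3 is ramified.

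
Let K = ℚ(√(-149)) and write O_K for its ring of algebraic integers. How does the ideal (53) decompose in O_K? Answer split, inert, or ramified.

d = -149 ≡ 3 (mod 4), so O_K = ℤ[√-149] and disc(K) = 4d = -596.
disc(K) = -596 is not divisible by 53; 53 is unramified.
(-149/53) = 10^26 mod 53 = 1, giving Legendre symbol 1.
(-149/53) = 1, so 53 splits.

split — (53) = 𝔭₁𝔭₂ with 𝔭₁ ≠ 𝔭₂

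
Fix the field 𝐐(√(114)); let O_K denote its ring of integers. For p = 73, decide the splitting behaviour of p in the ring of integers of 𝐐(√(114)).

splits completely

114 mod 4 = 2, hence disc K = 4·114 = 456 and O_K = ℤ[√114].
disc(K) = 456 is not divisible by 73; 73 is unramified.
Legendre symbol by Euler's criterion: (114/73) ≡ 114^36 ≡ 1 (mod 73), i.e. (114/73) = 1.
Legendre symbol 1 ⇒ 73 is split.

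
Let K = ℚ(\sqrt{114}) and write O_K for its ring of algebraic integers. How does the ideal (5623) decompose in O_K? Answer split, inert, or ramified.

Since 114 ≢ 1 mod 4, the ring of integers is ℤ[√114] with discriminant 4·114 = 456.
disc(K) = 456 is not divisible by 5623; 5623 is unramified.
Legendre symbol by Euler's criterion: (114/5623) ≡ 114^2811 ≡ 5622 (mod 5623), i.e. (114/5623) = -1.
d is a non-residue mod p, hence 5623 remains inert in O_K.

5623 remains inert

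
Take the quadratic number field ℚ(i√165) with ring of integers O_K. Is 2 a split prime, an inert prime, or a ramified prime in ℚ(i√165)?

-165 mod 4 = 3, hence disc K = 4·(-165) = -660 and O_K = ℤ[√-165].
Ramification test: 2 | -660. The prime 2 ramifies in K.

p ramifies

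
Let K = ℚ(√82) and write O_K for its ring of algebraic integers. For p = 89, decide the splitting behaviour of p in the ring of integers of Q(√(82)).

inert

Since 82 ≢ 1 mod 4, the ring of integers is ℤ[√82] with discriminant 4·82 = 328.
Since gcd(89, 328) = 1 the prime 89 does not ramify.
Legendre symbol by Euler's criterion: (82/89) ≡ 82^44 ≡ 88 (mod 89), i.e. (82/89) = -1.
(82/89) = -1, so 89 is inert.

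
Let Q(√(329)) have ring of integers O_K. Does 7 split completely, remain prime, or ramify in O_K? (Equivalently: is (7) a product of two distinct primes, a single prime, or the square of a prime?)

p ramifies

d = 329 ≡ 1 (mod 4), so O_K = ℤ[(1+√329)/2] and disc(K) = d = 329.
Ramification test: 7 | 329. The prime 7 ramifies in K.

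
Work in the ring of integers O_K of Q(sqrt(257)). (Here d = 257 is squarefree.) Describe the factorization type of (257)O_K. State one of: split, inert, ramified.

ramified

d = 257 ≡ 1 (mod 4), so O_K = ℤ[(1+√257)/2] and disc(K) = d = 257.
disc(K) = 257 = 257·1, so p = 257 is ramified.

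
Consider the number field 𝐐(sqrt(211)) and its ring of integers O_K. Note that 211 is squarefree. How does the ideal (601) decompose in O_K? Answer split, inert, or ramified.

d = 211 ≡ 3 (mod 4), so O_K = ℤ[√211] and disc(K) = 4d = 844.
601 ∤ 844, so 601 is unramified.
(211/601) = 211^300 mod 601 = 1, giving Legendre symbol 1.
d is a quadratic residue mod p, hence 601 splits in O_K.

splits completely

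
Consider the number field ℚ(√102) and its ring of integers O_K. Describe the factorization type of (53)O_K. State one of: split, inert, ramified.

Since 102 ≢ 1 mod 4, the ring of integers is ℤ[√102] with discriminant 4·102 = 408.
53 ∤ 408, so 53 is unramified.
(102/53) = 49^26 mod 53 = 1, giving Legendre symbol 1.
Legendre symbol 1 ⇒ 53 is split.

p splits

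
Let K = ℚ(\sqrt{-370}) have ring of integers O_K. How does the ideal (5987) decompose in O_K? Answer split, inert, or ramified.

5987 remains inert

Since -370 ≢ 1 mod 4, the ring of integers is ℤ[√-370] with discriminant 4·(-370) = -1480.
Since gcd(5987, -1480) = 1 the prime 5987 does not ramify.
Compute (-370/5987) via Euler: 5617^((5987-1)/2) mod 5987 = 5986, so (-370/5987) = -1.
(-370/5987) = -1, so 5987 is inert.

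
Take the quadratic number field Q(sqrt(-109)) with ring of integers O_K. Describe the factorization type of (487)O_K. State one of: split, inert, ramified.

Since -109 ≢ 1 mod 4, the ring of integers is ℤ[√-109] with discriminant 4·(-109) = -436.
disc(K) = -436 is not divisible by 487; 487 is unramified.
(-109/487) = 378^243 mod 487 = 1, giving Legendre symbol 1.
Legendre symbol 1 ⇒ 487 is split.

p splits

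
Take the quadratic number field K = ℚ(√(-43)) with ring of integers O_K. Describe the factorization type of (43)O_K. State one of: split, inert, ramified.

ramifies in O_K

d = -43 ≡ 1 (mod 4), so O_K = ℤ[(1+√-43)/2] and disc(K) = d = -43.
43 divides disc(K) = -43, so 43 ramifies.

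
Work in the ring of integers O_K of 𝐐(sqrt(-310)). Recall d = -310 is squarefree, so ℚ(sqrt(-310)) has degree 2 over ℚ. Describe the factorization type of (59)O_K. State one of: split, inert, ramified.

d = -310 ≡ 2 (mod 4), so O_K = ℤ[√-310] and disc(K) = 4d = -1240.
59 ∤ -1240, so 59 is unramified.
Euler's criterion: (-310)^29 mod 59 = 58. Thus (-310|59) = -1.
Legendre symbol -1 ⇒ 59 is inert.

p is inert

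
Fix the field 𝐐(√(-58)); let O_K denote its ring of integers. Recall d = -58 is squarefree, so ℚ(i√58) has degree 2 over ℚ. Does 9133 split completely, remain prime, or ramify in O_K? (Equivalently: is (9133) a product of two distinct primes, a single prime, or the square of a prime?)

d = -58 ≡ 2 (mod 4), so O_K = ℤ[√-58] and disc(K) = 4d = -232.
Since gcd(9133, -232) = 1 the prime 9133 does not ramify.
(-58/9133) = 9075^4566 mod 9133 = 1, giving Legendre symbol 1.
d is a quadratic residue mod p, hence 9133 splits in O_K.

splits completely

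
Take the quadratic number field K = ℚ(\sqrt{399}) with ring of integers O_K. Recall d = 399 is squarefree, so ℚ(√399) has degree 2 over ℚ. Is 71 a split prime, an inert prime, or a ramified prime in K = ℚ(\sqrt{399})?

remains prime (inert)

Since 399 ≢ 1 mod 4, the ring of integers is ℤ[√399] with discriminant 4·399 = 1596.
Since gcd(71, 1596) = 1 the prime 71 does not ramify.
Legendre symbol by Euler's criterion: (399/71) ≡ 399^35 ≡ 70 (mod 71), i.e. (399/71) = -1.
d is a non-residue mod p, hence 71 remains inert in O_K.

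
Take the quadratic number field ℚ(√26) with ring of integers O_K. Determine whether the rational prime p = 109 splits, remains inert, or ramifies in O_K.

d = 26 ≡ 2 (mod 4), so O_K = ℤ[√26] and disc(K) = 4d = 104.
disc(K) = 104 is not divisible by 109; 109 is unramified.
Legendre symbol by Euler's criterion: (26/109) ≡ 26^54 ≡ 1 (mod 109), i.e. (26/109) = 1.
d is a quadratic residue mod p, hence 109 splits in O_K.

splits completely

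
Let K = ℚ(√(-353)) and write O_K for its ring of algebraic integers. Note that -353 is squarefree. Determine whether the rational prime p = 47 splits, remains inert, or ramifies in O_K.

inert — (47) stays prime in O_K

-353 mod 4 = 3, hence disc K = 4·(-353) = -1412 and O_K = ℤ[√-353].
47 ∤ -1412, so 47 is unramified.
Legendre symbol by Euler's criterion: (-353/47) ≡ (-353)^23 ≡ 46 (mod 47), i.e. (-353/47) = -1.
d is a non-residue mod p, hence 47 remains inert in O_K.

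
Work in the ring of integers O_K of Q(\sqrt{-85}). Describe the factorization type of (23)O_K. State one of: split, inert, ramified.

Since -85 ≢ 1 mod 4, the ring of integers is ℤ[√-85] with discriminant 4·(-85) = -340.
Since gcd(23, -340) = 1 the prime 23 does not ramify.
Euler's criterion: (-85)^11 mod 23 = 22. Thus (-85|23) = -1.
(-85/23) = -1, so 23 is inert.

p is inert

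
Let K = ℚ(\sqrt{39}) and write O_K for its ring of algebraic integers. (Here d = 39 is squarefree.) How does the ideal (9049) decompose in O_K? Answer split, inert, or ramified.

Since 39 ≢ 1 mod 4, the ring of integers is ℤ[√39] with discriminant 4·39 = 156.
disc(K) = 156 is not divisible by 9049; 9049 is unramified.
Compute (39/9049) via Euler: 39^((9049-1)/2) mod 9049 = 1, so (39/9049) = 1.
(39/9049) = 1, so 9049 splits.

split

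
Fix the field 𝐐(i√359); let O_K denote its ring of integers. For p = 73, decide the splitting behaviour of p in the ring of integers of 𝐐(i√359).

p splits

d = -359 ≡ 1 (mod 4), so O_K = ℤ[(1+√-359)/2] and disc(K) = d = -359.
disc(K) = -359 is not divisible by 73; 73 is unramified.
Legendre symbol by Euler's criterion: (-359/73) ≡ (-359)^36 ≡ 1 (mod 73), i.e. (-359/73) = 1.
Legendre symbol 1 ⇒ 73 is split.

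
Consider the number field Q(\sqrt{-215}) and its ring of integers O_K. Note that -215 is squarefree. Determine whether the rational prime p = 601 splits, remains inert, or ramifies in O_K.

601 remains inert

Since -215 ≡ 1 mod 4, the ring of integers is ℤ[(1+√-215)/2] with discriminant -215.
601 ∤ -215, so 601 is unramified.
Legendre symbol by Euler's criterion: (-215/601) ≡ (-215)^300 ≡ 600 (mod 601), i.e. (-215/601) = -1.
d is a non-residue mod p, hence 601 remains inert in O_K.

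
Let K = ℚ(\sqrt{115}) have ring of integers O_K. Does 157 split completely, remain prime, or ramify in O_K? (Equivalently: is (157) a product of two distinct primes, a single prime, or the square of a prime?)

157 splits in O_K

115 mod 4 = 3, hence disc K = 4·115 = 460 and O_K = ℤ[√115].
157 ∤ 460, so 157 is unramified.
Legendre symbol by Euler's criterion: (115/157) ≡ 115^78 ≡ 1 (mod 157), i.e. (115/157) = 1.
d is a quadratic residue mod p, hence 157 splits in O_K.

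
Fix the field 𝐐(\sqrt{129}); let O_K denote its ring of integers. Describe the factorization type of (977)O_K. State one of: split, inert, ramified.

d = 129 ≡ 1 (mod 4), so O_K = ℤ[(1+√129)/2] and disc(K) = d = 129.
Since gcd(977, 129) = 1 the prime 977 does not ramify.
Legendre symbol by Euler's criterion: (129/977) ≡ 129^488 ≡ 976 (mod 977), i.e. (129/977) = -1.
d is a non-residue mod p, hence 977 remains inert in O_K.

977 remains inert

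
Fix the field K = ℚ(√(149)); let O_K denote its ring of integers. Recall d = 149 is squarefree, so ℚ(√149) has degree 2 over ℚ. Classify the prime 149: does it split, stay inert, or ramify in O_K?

p ramifies

Since 149 ≡ 1 mod 4, the ring of integers is ℤ[(1+√149)/2] with discriminant 149.
149 divides disc(K) = 149, so 149 ramifies.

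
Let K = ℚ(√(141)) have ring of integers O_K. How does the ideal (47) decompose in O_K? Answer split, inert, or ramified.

d = 141 ≡ 1 (mod 4), so O_K = ℤ[(1+√141)/2] and disc(K) = d = 141.
disc(K) = 141 = 47·3, so p = 47 is ramified.

ramified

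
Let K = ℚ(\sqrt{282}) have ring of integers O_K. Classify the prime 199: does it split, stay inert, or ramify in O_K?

p is inert

282 mod 4 = 2, hence disc K = 4·282 = 1128 and O_K = ℤ[√282].
199 ∤ 1128, so 199 is unramified.
Euler's criterion: 282^99 mod 199 = 198. Thus (282|199) = -1.
(282/199) = -1, so 199 is inert.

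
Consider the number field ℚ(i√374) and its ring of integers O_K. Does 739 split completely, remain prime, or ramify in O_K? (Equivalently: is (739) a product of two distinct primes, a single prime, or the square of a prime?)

splits completely

-374 mod 4 = 2, hence disc K = 4·(-374) = -1496 and O_K = ℤ[√-374].
Since gcd(739, -1496) = 1 the prime 739 does not ramify.
Euler's criterion: (-374)^369 mod 739 = 1. Thus (-374|739) = 1.
(-374/739) = 1, so 739 splits.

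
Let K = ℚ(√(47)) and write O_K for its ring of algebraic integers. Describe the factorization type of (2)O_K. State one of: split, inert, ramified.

2 is ramified

Since 47 ≢ 1 mod 4, the ring of integers is ℤ[√47] with discriminant 4·47 = 188.
Ramification test: 2 | 188. The prime 2 ramifies in K.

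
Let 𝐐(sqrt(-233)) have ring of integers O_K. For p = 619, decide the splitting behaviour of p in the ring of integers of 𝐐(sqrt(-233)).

split — (619) = 𝔭₁𝔭₂ with 𝔭₁ ≠ 𝔭₂

d = -233 ≡ 3 (mod 4), so O_K = ℤ[√-233] and disc(K) = 4d = -932.
619 ∤ -932, so 619 is unramified.
Compute (-233/619) via Euler: 386^((619-1)/2) mod 619 = 1, so (-233/619) = 1.
Legendre symbol 1 ⇒ 619 is split.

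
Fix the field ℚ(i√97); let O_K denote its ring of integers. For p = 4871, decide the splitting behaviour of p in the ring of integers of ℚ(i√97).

d = -97 ≡ 3 (mod 4), so O_K = ℤ[√-97] and disc(K) = 4d = -388.
4871 ∤ -388, so 4871 is unramified.
Compute (-97/4871) via Euler: 4774^((4871-1)/2) mod 4871 = 1, so (-97/4871) = 1.
Legendre symbol 1 ⇒ 4871 is split.

splits completely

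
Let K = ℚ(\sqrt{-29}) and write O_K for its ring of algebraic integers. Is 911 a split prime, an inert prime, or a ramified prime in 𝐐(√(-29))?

-29 mod 4 = 3, hence disc K = 4·(-29) = -116 and O_K = ℤ[√-29].
Since gcd(911, -116) = 1 the prime 911 does not ramify.
(-29/911) = 882^455 mod 911 = 1, giving Legendre symbol 1.
(-29/911) = 1, so 911 splits.

split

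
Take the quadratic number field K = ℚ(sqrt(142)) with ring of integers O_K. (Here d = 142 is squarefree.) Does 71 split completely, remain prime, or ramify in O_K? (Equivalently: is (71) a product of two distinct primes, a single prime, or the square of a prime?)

Since 142 ≢ 1 mod 4, the ring of integers is ℤ[√142] with discriminant 4·142 = 568.
disc(K) = 568 = 71·8, so p = 71 is ramified.

ramified — (71) = 𝔭²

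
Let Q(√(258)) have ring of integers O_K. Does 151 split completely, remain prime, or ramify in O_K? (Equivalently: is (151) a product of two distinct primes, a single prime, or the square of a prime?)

Since 258 ≢ 1 mod 4, the ring of integers is ℤ[√258] with discriminant 4·258 = 1032.
Since gcd(151, 1032) = 1 the prime 151 does not ramify.
Legendre symbol by Euler's criterion: (258/151) ≡ 258^75 ≡ 150 (mod 151), i.e. (258/151) = -1.
Legendre symbol -1 ⇒ 151 is inert.

p is inert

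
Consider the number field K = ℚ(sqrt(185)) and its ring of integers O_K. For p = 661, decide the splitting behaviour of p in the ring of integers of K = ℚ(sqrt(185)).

inert

d = 185 ≡ 1 (mod 4), so O_K = ℤ[(1+√185)/2] and disc(K) = d = 185.
661 ∤ 185, so 661 is unramified.
Euler's criterion: 185^330 mod 661 = 660. Thus (185|661) = -1.
(185/661) = -1, so 661 is inert.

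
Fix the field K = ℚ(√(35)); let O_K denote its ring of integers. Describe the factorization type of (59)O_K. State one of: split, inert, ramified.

Since 35 ≢ 1 mod 4, the ring of integers is ℤ[√35] with discriminant 4·35 = 140.
Since gcd(59, 140) = 1 the prime 59 does not ramify.
Euler's criterion: 35^29 mod 59 = 1. Thus (35|59) = 1.
d is a quadratic residue mod p, hence 59 splits in O_K.

split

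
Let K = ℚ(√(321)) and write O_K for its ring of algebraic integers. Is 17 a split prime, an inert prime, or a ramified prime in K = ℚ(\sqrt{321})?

321 mod 4 = 1, hence disc K = 321 and O_K = ℤ[(1+√321)/2].
17 ∤ 321, so 17 is unramified.
(321/17) = 15^8 mod 17 = 1, giving Legendre symbol 1.
(321/17) = 1, so 17 splits.

17 splits in O_K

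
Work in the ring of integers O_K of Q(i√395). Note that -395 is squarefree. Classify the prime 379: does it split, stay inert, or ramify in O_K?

-395 mod 4 = 1, hence disc K = -395 and O_K = ℤ[(1+√-395)/2].
Since gcd(379, -395) = 1 the prime 379 does not ramify.
Euler's criterion: (-395)^189 mod 379 = 378. Thus (-395|379) = -1.
d is a non-residue mod p, hence 379 remains inert in O_K.

inert — (379) stays prime in O_K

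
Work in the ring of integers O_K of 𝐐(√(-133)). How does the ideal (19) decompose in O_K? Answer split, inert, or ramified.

ramified

d = -133 ≡ 3 (mod 4), so O_K = ℤ[√-133] and disc(K) = 4d = -532.
disc(K) = -532 = 19·(-28), so p = 19 is ramified.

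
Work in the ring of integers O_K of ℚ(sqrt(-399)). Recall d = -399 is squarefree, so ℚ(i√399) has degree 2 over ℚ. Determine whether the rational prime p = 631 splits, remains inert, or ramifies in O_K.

d = -399 ≡ 1 (mod 4), so O_K = ℤ[(1+√-399)/2] and disc(K) = d = -399.
disc(K) = -399 is not divisible by 631; 631 is unramified.
Legendre symbol by Euler's criterion: (-399/631) ≡ (-399)^315 ≡ 1 (mod 631), i.e. (-399/631) = 1.
d is a quadratic residue mod p, hence 631 splits in O_K.

p splits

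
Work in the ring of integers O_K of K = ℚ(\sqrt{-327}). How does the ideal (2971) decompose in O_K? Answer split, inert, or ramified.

split

d = -327 ≡ 1 (mod 4), so O_K = ℤ[(1+√-327)/2] and disc(K) = d = -327.
Since gcd(2971, -327) = 1 the prime 2971 does not ramify.
Euler's criterion: (-327)^1485 mod 2971 = 1. Thus (-327|2971) = 1.
Legendre symbol 1 ⇒ 2971 is split.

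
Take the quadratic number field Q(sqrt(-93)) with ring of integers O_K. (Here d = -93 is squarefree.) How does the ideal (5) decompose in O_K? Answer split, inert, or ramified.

d = -93 ≡ 3 (mod 4), so O_K = ℤ[√-93] and disc(K) = 4d = -372.
Since gcd(5, -372) = 1 the prime 5 does not ramify.
(-93/5) = 2^2 mod 5 = 4, giving Legendre symbol -1.
Legendre symbol -1 ⇒ 5 is inert.

remains prime (inert)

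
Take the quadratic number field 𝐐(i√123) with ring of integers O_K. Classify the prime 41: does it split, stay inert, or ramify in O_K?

-123 mod 4 = 1, hence disc K = -123 and O_K = ℤ[(1+√-123)/2].
disc(K) = -123 = 41·(-3), so p = 41 is ramified.

p ramifies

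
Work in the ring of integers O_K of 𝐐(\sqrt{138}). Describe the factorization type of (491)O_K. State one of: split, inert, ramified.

138 mod 4 = 2, hence disc K = 4·138 = 552 and O_K = ℤ[√138].
491 ∤ 552, so 491 is unramified.
(138/491) = 138^245 mod 491 = 1, giving Legendre symbol 1.
Legendre symbol 1 ⇒ 491 is split.

splits completely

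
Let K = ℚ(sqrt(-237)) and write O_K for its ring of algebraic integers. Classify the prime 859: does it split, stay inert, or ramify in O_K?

splits completely

d = -237 ≡ 3 (mod 4), so O_K = ℤ[√-237] and disc(K) = 4d = -948.
859 ∤ -948, so 859 is unramified.
Euler's criterion: (-237)^429 mod 859 = 1. Thus (-237|859) = 1.
(-237/859) = 1, so 859 splits.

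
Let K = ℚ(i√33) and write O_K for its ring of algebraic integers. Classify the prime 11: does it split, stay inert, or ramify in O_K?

11 is ramified

-33 mod 4 = 3, hence disc K = 4·(-33) = -132 and O_K = ℤ[√-33].
Ramification test: 11 | -132. The prime 11 ramifies in K.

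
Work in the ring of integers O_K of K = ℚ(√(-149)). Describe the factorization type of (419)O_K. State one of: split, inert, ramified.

419 remains inert

d = -149 ≡ 3 (mod 4), so O_K = ℤ[√-149] and disc(K) = 4d = -596.
419 ∤ -596, so 419 is unramified.
Legendre symbol by Euler's criterion: (-149/419) ≡ (-149)^209 ≡ 418 (mod 419), i.e. (-149/419) = -1.
Legendre symbol -1 ⇒ 419 is inert.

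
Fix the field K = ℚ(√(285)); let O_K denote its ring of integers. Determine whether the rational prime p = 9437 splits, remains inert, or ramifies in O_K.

p is inert

285 mod 4 = 1, hence disc K = 285 and O_K = ℤ[(1+√285)/2].
disc(K) = 285 is not divisible by 9437; 9437 is unramified.
Compute (285/9437) via Euler: 285^((9437-1)/2) mod 9437 = 9436, so (285/9437) = -1.
(285/9437) = -1, so 9437 is inert.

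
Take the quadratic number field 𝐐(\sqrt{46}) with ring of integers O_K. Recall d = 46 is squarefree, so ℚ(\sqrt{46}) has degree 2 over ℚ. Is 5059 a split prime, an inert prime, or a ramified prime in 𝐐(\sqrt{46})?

46 mod 4 = 2, hence disc K = 4·46 = 184 and O_K = ℤ[√46].
5059 ∤ 184, so 5059 is unramified.
Compute (46/5059) via Euler: 46^((5059-1)/2) mod 5059 = 5058, so (46/5059) = -1.
(46/5059) = -1, so 5059 is inert.

p is inert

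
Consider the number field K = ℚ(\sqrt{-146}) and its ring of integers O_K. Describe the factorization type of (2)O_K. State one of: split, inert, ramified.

ramifies in O_K

d = -146 ≡ 2 (mod 4), so O_K = ℤ[√-146] and disc(K) = 4d = -584.
Ramification test: 2 | -584. The prime 2 ramifies in K.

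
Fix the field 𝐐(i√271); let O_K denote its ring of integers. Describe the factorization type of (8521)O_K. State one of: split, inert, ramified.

Since -271 ≡ 1 mod 4, the ring of integers is ℤ[(1+√-271)/2] with discriminant -271.
Since gcd(8521, -271) = 1 the prime 8521 does not ramify.
Euler's criterion: (-271)^4260 mod 8521 = 8520. Thus (-271|8521) = -1.
(-271/8521) = -1, so 8521 is inert.

inert — (8521) stays prime in O_K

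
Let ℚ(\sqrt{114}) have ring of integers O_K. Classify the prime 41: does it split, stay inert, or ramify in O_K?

d = 114 ≡ 2 (mod 4), so O_K = ℤ[√114] and disc(K) = 4d = 456.
disc(K) = 456 is not divisible by 41; 41 is unramified.
(114/41) = 32^20 mod 41 = 1, giving Legendre symbol 1.
Legendre symbol 1 ⇒ 41 is split.

split — (41) = 𝔭₁𝔭₂ with 𝔭₁ ≠ 𝔭₂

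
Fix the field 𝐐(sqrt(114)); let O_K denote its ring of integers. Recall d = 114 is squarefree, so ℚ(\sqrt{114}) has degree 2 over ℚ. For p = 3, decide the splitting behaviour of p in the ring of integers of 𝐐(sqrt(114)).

d = 114 ≡ 2 (mod 4), so O_K = ℤ[√114] and disc(K) = 4d = 456.
3 divides disc(K) = 456, so 3 ramifies.

ramifies in O_K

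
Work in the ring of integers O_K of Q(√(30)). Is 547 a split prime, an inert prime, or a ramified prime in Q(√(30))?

remains prime (inert)

30 mod 4 = 2, hence disc K = 4·30 = 120 and O_K = ℤ[√30].
547 ∤ 120, so 547 is unramified.
(30/547) = 30^273 mod 547 = 546, giving Legendre symbol -1.
(30/547) = -1, so 547 is inert.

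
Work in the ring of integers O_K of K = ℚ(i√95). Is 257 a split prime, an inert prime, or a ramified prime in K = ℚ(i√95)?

Since -95 ≡ 1 mod 4, the ring of integers is ℤ[(1+√-95)/2] with discriminant -95.
disc(K) = -95 is not divisible by 257; 257 is unramified.
(-95/257) = 162^128 mod 257 = 1, giving Legendre symbol 1.
(-95/257) = 1, so 257 splits.

split — (257) = 𝔭₁𝔭₂ with 𝔭₁ ≠ 𝔭₂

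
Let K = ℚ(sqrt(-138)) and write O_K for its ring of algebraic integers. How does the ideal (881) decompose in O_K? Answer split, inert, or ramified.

splits completely

Since -138 ≢ 1 mod 4, the ring of integers is ℤ[√-138] with discriminant 4·(-138) = -552.
881 ∤ -552, so 881 is unramified.
Euler's criterion: (-138)^440 mod 881 = 1. Thus (-138|881) = 1.
(-138/881) = 1, so 881 splits.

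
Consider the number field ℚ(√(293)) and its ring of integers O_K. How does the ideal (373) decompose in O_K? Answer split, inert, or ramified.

373 remains inert

293 mod 4 = 1, hence disc K = 293 and O_K = ℤ[(1+√293)/2].
disc(K) = 293 is not divisible by 373; 373 is unramified.
Legendre symbol by Euler's criterion: (293/373) ≡ 293^186 ≡ 372 (mod 373), i.e. (293/373) = -1.
Legendre symbol -1 ⇒ 373 is inert.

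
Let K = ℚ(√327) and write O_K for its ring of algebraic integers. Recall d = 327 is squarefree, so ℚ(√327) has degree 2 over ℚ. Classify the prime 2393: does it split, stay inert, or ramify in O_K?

Since 327 ≢ 1 mod 4, the ring of integers is ℤ[√327] with discriminant 4·327 = 1308.
disc(K) = 1308 is not divisible by 2393; 2393 is unramified.
Euler's criterion: 327^1196 mod 2393 = 2392. Thus (327|2393) = -1.
Legendre symbol -1 ⇒ 2393 is inert.

inert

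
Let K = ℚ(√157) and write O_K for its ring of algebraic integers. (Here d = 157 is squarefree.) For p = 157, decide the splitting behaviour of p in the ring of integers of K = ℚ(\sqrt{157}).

Since 157 ≡ 1 mod 4, the ring of integers is ℤ[(1+√157)/2] with discriminant 157.
157 divides disc(K) = 157, so 157 ramifies.

157 is ramified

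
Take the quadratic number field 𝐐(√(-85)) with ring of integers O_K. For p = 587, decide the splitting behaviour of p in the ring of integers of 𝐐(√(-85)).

splits completely

-85 mod 4 = 3, hence disc K = 4·(-85) = -340 and O_K = ℤ[√-85].
Since gcd(587, -340) = 1 the prime 587 does not ramify.
(-85/587) = 502^293 mod 587 = 1, giving Legendre symbol 1.
(-85/587) = 1, so 587 splits.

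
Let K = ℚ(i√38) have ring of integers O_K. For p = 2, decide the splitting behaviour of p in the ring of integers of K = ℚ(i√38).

p ramifies

d = -38 ≡ 2 (mod 4), so O_K = ℤ[√-38] and disc(K) = 4d = -152.
Ramification test: 2 | -152. The prime 2 ramifies in K.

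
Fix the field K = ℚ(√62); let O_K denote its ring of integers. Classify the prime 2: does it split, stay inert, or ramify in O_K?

d = 62 ≡ 2 (mod 4), so O_K = ℤ[√62] and disc(K) = 4d = 248.
2 divides disc(K) = 248, so 2 ramifies.

2 is ramified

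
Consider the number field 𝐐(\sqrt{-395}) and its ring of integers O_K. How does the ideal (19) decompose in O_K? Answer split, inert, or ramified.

d = -395 ≡ 1 (mod 4), so O_K = ℤ[(1+√-395)/2] and disc(K) = d = -395.
19 ∤ -395, so 19 is unramified.
Compute (-395/19) via Euler: 4^((19-1)/2) mod 19 = 1, so (-395/19) = 1.
d is a quadratic residue mod p, hence 19 splits in O_K.

split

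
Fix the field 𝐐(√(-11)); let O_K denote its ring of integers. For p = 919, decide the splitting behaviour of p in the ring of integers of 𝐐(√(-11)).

Since -11 ≡ 1 mod 4, the ring of integers is ℤ[(1+√-11)/2] with discriminant -11.
Since gcd(919, -11) = 1 the prime 919 does not ramify.
Compute (-11/919) via Euler: 908^((919-1)/2) mod 919 = 918, so (-11/919) = -1.
Legendre symbol -1 ⇒ 919 is inert.

919 remains inert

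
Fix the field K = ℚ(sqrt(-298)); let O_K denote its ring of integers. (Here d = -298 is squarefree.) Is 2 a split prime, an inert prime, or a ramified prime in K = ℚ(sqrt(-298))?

ramified

-298 mod 4 = 2, hence disc K = 4·(-298) = -1192 and O_K = ℤ[√-298].
Ramification test: 2 | -1192. The prime 2 ramifies in K.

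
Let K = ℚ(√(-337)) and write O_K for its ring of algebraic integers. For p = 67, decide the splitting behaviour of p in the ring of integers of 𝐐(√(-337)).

splits completely

-337 mod 4 = 3, hence disc K = 4·(-337) = -1348 and O_K = ℤ[√-337].
67 ∤ -1348, so 67 is unramified.
(-337/67) = 65^33 mod 67 = 1, giving Legendre symbol 1.
Legendre symbol 1 ⇒ 67 is split.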